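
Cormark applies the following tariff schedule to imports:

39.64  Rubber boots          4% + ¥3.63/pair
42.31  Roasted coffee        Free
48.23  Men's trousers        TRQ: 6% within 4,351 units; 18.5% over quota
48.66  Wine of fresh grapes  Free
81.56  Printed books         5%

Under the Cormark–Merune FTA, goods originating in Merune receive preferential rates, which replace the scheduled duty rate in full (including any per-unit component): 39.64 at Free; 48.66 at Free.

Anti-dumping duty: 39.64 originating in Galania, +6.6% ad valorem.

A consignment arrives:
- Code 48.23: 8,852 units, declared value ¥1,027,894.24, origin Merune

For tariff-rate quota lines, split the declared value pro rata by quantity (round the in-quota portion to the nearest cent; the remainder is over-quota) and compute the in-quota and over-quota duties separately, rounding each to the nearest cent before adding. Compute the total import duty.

Line 1 (48.23, Merune, 8,852 units, ¥1,027,894.24):
Code 48.23 is under a tariff-rate quota (threshold 4,351 units). In-quota: 4,351 units at 6%; over-quota: 4,501 units at 18.5%.
Pro-rata value split: in-quota = ¥1,027,894.24 × 4,351/8,852 = ¥505,238.12; over-quota = ¥1,027,894.24 − ¥505,238.12 = ¥522,656.12.
In-quota duty = ¥505,238.12 × 6% = ¥30,314.29. Over-quota duty = ¥522,656.12 × 18.5% = ¥96,691.38.
Line duty = ¥30,314.29 + ¥96,691.38 = ¥127,005.67.

¥127,005.67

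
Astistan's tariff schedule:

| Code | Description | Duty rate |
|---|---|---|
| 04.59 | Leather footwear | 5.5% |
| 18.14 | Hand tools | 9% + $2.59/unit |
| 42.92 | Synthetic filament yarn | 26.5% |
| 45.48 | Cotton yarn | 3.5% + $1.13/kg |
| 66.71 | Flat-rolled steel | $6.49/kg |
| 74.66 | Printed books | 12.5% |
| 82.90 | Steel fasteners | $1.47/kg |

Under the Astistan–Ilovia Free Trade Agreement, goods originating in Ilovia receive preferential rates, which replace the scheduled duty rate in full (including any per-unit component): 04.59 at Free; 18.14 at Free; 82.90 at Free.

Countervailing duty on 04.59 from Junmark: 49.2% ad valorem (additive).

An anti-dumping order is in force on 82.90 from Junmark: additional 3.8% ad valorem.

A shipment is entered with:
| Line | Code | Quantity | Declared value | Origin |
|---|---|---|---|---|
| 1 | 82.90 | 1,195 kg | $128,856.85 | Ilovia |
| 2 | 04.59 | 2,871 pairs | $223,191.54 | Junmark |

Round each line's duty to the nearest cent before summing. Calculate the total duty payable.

Line 1 (82.90, Ilovia, 1,195 kg, $128,856.85):
Base rate for 82.90 is $1.47/kg.
Origin Ilovia qualifies under the Astistan–Ilovia agreement and 82.90 is covered: preferential rate Free applies instead.
The additional-duty order on 82.90 targets Junmark, not Ilovia; it does not apply.
Duty = $128,856.85 × 0% = $0.00.
Line 2 (04.59, Junmark, 2,871 pairs, $223,191.54):
Base rate for 04.59 is 5.5%.
04.59 has an FTA preferential rate, but origin Junmark is not Ilovia; base rate stands.
Additional duty on 04.59 from Junmark: +49.2%. Applied ad valorem rate: 5.5% + 49.2% = 54.7%.
Duty = $223,191.54 × 54.7% = $122,085.77.
Total = $0.00 + $122,085.77 = $122,085.77.

$122,085.77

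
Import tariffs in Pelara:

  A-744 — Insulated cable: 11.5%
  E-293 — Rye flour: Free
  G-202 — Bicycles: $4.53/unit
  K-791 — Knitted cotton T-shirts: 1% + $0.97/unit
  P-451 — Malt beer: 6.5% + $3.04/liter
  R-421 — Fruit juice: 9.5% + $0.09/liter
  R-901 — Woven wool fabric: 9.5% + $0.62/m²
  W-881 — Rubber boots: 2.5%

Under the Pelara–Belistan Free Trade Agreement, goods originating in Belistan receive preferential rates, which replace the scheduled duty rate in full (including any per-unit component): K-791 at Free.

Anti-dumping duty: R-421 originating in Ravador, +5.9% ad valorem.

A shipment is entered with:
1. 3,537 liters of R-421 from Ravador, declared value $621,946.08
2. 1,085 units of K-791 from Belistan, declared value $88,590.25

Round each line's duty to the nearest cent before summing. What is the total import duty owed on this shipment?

$96,098.03

Line 1 (R-421, Ravador, 3,537 liters, $621,946.08):
Base rate for R-421 is 9.5% + $0.09/liter.
Additional duty on R-421 from Ravador: +5.9%. Applied ad valorem rate: 9.5% + 5.9% = 15.4%.
Duty = $621,946.08 × 15.4% + 3,537 × $0.09 = $96,098.03.
Line 2 (K-791, Belistan, 1,085 units, $88,590.25):
Base rate for K-791 is 1% + $0.97/unit.
Origin Belistan qualifies under the Pelara–Belistan agreement and K-791 is covered: preferential rate Free applies instead.
Duty = $88,590.25 × 0% = $0.00.
Total = $96,098.03 + $0.00 = $96,098.03.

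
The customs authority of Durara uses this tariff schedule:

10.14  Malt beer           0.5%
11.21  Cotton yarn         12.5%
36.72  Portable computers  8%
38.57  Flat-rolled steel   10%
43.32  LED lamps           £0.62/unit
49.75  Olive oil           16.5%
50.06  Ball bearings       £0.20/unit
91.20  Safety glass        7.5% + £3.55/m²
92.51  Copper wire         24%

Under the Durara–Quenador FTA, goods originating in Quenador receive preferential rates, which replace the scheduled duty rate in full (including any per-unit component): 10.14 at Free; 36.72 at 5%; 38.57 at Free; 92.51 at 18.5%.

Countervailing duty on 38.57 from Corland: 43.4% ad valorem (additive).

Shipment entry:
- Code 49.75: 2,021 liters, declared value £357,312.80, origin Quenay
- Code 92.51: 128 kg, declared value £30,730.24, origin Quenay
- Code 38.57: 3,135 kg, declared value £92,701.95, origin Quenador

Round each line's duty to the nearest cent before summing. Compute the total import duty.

£66,331.87

Line 1 (49.75, Quenay, 2,021 liters, £357,312.80):
Base rate for 49.75 is 16.5%.
Duty = £357,312.80 × 16.5% = £58,956.61.
Line 2 (92.51, Quenay, 128 kg, £30,730.24):
Base rate for 92.51 is 24%.
92.51 has an FTA preferential rate, but origin Quenay is not Quenador; base rate stands.
Duty = £30,730.24 × 24% = £7,375.26.
Line 3 (38.57, Quenador, 3,135 kg, £92,701.95):
Base rate for 38.57 is 10%.
Origin Quenador qualifies under the Durara–Quenador agreement and 38.57 is covered: preferential rate Free applies instead.
The additional-duty order on 38.57 targets Corland, not Quenador; it does not apply.
Duty = £92,701.95 × 0% = £0.00.
Total = £58,956.61 + £7,375.26 + £0.00 = £66,331.87.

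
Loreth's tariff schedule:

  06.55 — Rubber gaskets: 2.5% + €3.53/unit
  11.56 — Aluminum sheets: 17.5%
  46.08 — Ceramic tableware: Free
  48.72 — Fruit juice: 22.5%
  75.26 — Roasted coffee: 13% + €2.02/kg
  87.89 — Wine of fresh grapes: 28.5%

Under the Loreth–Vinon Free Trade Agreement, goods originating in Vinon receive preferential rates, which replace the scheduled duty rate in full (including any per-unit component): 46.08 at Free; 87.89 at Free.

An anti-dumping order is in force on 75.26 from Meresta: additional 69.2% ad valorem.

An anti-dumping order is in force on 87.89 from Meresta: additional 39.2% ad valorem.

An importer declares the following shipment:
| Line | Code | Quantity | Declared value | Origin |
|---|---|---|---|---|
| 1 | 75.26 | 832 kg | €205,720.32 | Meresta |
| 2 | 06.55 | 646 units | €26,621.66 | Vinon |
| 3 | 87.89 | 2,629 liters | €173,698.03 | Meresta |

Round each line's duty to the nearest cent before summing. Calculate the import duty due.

Line 1 (75.26, Meresta, 832 kg, €205,720.32):
Base rate for 75.26 is 13% + €2.02/kg.
Additional duty on 75.26 from Meresta: +69.2%. Applied ad valorem rate: 13% + 69.2% = 82.2%.
Duty = €205,720.32 × 82.2% + 832 × €2.02 = €170,782.74.
Line 2 (06.55, Vinon, 646 units, €26,621.66):
Base rate for 06.55 is 2.5% + €3.53/unit.
Origin Vinon is the FTA partner but 06.55 is not on the preference list; base rate stands.
Duty = €26,621.66 × 2.5% + 646 × €3.53 = €2,945.92.
Line 3 (87.89, Meresta, 2,629 liters, €173,698.03):
Base rate for 87.89 is 28.5%.
87.89 has an FTA preferential rate, but origin Meresta is not Vinon; base rate stands.
Additional duty on 87.89 from Meresta: +39.2%. Applied ad valorem rate: 28.5% + 39.2% = 67.7%.
Duty = €173,698.03 × 67.7% = €117,593.57.
Total = €170,782.74 + €2,945.92 + €117,593.57 = €291,322.23.

€291,322.23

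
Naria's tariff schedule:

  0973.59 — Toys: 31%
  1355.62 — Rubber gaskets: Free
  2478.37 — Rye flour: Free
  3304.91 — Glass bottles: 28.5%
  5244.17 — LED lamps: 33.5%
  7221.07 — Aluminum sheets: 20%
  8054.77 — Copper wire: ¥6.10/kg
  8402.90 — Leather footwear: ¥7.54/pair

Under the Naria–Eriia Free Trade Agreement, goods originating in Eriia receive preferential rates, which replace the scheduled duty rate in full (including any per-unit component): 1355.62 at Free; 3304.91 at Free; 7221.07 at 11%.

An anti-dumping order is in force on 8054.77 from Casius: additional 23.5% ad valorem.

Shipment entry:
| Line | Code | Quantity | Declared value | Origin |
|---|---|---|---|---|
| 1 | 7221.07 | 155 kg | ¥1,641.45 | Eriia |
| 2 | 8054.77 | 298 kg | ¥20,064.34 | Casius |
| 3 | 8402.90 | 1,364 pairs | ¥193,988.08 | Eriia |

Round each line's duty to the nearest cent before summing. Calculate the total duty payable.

¥16,998.04

Line 1 (7221.07, Eriia, 155 kg, ¥1,641.45):
Base rate for 7221.07 is 20%.
Origin Eriia qualifies under the Naria–Eriia agreement and 7221.07 is covered: preferential rate 11% applies instead.
Duty = ¥1,641.45 × 11% = ¥180.56.
Line 2 (8054.77, Casius, 298 kg, ¥20,064.34):
Base rate for 8054.77 is ¥6.10/kg.
Additional duty on 8054.77 from Casius: +23.5% ad valorem. Applied ad valorem rate = 23.5%.
Duty = ¥20,064.34 × 23.5% + 298 × ¥6.10 = ¥6,532.92.
Line 3 (8402.90, Eriia, 1,364 pairs, ¥193,988.08):
Base rate for 8402.90 is ¥7.54/pair.
Origin Eriia is the FTA partner but 8402.90 is not on the preference list; base rate stands.
Duty = 1,364 × ¥7.54 = ¥10,284.56.
Total = ¥180.56 + ¥6,532.92 + ¥10,284.56 = ¥16,998.04.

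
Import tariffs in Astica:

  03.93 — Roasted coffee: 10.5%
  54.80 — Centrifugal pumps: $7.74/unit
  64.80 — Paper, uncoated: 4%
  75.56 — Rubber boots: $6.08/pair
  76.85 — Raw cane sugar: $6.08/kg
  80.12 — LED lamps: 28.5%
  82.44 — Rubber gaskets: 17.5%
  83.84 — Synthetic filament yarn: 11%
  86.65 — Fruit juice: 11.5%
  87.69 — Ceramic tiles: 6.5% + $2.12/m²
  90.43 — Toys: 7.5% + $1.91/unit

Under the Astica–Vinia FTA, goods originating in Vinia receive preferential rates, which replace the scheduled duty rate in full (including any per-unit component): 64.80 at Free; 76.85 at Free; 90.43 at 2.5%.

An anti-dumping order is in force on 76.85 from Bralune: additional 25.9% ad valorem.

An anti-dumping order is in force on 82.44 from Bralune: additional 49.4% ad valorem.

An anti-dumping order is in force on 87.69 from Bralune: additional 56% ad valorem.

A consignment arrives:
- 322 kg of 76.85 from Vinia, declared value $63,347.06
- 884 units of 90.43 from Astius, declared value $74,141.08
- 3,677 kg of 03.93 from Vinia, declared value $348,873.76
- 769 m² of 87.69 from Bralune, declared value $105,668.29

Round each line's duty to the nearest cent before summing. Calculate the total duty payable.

Line 1 (76.85, Vinia, 322 kg, $63,347.06):
Base rate for 76.85 is $6.08/kg.
Origin Vinia qualifies under the Astica–Vinia agreement and 76.85 is covered: preferential rate Free applies instead.
The additional-duty order on 76.85 targets Bralune, not Vinia; it does not apply.
Duty = $63,347.06 × 0% = $0.00.
Line 2 (90.43, Astius, 884 units, $74,141.08):
Base rate for 90.43 is 7.5% + $1.91/unit.
90.43 has an FTA preferential rate, but origin Astius is not Vinia; base rate stands.
Duty = $74,141.08 × 7.5% + 884 × $1.91 = $7,249.02.
Line 3 (03.93, Vinia, 3,677 kg, $348,873.76):
Base rate for 03.93 is 10.5%.
Origin Vinia is the FTA partner but 03.93 is not on the preference list; base rate stands.
Duty = $348,873.76 × 10.5% = $36,631.74.
Line 4 (87.69, Bralune, 769 m², $105,668.29):
Base rate for 87.69 is 6.5% + $2.12/m².
Additional duty on 87.69 from Bralune: +56%. Applied ad valorem rate: 6.5% + 56% = 62.5%.
Duty = $105,668.29 × 62.5% + 769 × $2.12 = $67,672.96.
Total = $0.00 + $7,249.02 + $36,631.74 + $67,672.96 = $111,553.72.

$111,553.72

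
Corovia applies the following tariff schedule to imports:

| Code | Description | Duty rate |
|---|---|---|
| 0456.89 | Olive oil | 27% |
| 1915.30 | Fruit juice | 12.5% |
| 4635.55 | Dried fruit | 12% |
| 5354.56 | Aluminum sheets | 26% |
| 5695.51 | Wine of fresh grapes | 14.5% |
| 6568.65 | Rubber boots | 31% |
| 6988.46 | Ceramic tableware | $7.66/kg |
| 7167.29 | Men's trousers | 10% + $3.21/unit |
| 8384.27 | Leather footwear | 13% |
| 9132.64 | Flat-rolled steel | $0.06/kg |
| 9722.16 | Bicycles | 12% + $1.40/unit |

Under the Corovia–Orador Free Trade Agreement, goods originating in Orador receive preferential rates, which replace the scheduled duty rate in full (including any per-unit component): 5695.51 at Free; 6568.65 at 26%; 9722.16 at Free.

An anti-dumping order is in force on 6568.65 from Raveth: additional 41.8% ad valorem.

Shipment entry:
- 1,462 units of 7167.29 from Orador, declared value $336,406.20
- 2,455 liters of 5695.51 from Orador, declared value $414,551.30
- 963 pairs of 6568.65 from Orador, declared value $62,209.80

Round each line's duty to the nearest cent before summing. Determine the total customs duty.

$54,508.19

Line 1 (7167.29, Orador, 1,462 units, $336,406.20):
Base rate for 7167.29 is 10% + $3.21/unit.
Origin Orador is the FTA partner but 7167.29 is not on the preference list; base rate stands.
Duty = $336,406.20 × 10% + 1,462 × $3.21 = $38,333.64.
Line 2 (5695.51, Orador, 2,455 liters, $414,551.30):
Base rate for 5695.51 is 14.5%.
Origin Orador qualifies under the Corovia–Orador agreement and 5695.51 is covered: preferential rate Free applies instead.
Duty = $414,551.30 × 0% = $0.00.
Line 3 (6568.65, Orador, 963 pairs, $62,209.80):
Base rate for 6568.65 is 31%.
Origin Orador qualifies under the Corovia–Orador agreement and 6568.65 is covered: preferential rate 26% applies instead.
The additional-duty order on 6568.65 targets Raveth, not Orador; it does not apply.
Duty = $62,209.80 × 26% = $16,174.55.
Total = $38,333.64 + $0.00 + $16,174.55 = $54,508.19.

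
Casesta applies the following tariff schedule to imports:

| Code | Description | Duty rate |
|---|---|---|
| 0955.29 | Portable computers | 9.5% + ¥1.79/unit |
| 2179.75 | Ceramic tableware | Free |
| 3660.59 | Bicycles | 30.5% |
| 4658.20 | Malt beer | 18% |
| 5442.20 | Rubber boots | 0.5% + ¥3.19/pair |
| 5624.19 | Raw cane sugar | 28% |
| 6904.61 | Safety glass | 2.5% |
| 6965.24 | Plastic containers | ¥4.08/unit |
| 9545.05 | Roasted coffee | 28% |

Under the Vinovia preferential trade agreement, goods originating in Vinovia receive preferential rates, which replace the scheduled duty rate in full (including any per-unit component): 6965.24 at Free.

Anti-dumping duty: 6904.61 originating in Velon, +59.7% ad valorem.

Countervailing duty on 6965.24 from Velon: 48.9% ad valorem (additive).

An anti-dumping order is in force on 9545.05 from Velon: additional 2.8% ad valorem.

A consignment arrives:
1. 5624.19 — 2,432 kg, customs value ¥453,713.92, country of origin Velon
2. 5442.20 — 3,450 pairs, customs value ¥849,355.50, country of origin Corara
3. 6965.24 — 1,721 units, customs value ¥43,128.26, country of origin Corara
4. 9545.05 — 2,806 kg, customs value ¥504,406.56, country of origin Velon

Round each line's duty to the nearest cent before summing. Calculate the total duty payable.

¥304,671.08

Line 1 (5624.19, Velon, 2,432 kg, ¥453,713.92):
Base rate for 5624.19 is 28%.
Duty = ¥453,713.92 × 28% = ¥127,039.90.
Line 2 (5442.20, Corara, 3,450 pairs, ¥849,355.50):
Base rate for 5442.20 is 0.5% + ¥3.19/pair.
Duty = ¥849,355.50 × 0.5% + 3,450 × ¥3.19 = ¥15,252.28.
Line 3 (6965.24, Corara, 1,721 units, ¥43,128.26):
Base rate for 6965.24 is ¥4.08/unit.
6965.24 has an FTA preferential rate, but origin Corara is not Vinovia; base rate stands.
The additional-duty order on 6965.24 targets Velon, not Corara; it does not apply.
Duty = 1,721 × ¥4.08 = ¥7,021.68.
Line 4 (9545.05, Velon, 2,806 kg, ¥504,406.56):
Base rate for 9545.05 is 28%.
Additional duty on 9545.05 from Velon: +2.8%. Applied ad valorem rate: 28% + 2.8% = 30.8%.
Duty = ¥504,406.56 × 30.8% = ¥155,357.22.
Total = ¥127,039.90 + ¥15,252.28 + ¥7,021.68 + ¥155,357.22 = ¥304,671.08.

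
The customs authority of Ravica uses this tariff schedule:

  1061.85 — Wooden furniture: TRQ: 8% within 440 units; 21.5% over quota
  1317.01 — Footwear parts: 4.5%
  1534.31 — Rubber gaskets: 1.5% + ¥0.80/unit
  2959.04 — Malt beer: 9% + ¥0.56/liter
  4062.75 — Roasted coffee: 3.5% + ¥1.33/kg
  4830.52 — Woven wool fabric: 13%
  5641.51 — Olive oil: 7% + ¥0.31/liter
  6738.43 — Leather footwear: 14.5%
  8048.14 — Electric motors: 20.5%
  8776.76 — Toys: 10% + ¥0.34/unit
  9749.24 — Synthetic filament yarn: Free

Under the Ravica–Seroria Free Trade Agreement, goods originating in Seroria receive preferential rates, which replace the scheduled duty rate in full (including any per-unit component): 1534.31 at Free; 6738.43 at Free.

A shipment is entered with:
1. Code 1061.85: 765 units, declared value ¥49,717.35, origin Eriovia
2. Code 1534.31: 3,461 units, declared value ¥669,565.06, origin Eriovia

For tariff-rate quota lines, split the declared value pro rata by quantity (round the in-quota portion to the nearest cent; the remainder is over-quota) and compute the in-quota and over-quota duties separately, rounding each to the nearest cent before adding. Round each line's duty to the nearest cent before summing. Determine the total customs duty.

¥19,641.11

Line 1 (1061.85, Eriovia, 765 units, ¥49,717.35):
Code 1061.85 is under a tariff-rate quota (threshold 440 units). In-quota: 440 units at 8%; over-quota: 325 units at 21.5%.
Pro-rata value split: in-quota = ¥49,717.35 × 440/765 = ¥28,595.60; over-quota = ¥49,717.35 − ¥28,595.60 = ¥21,121.75.
In-quota duty = ¥28,595.60 × 8% = ¥2,287.65. Over-quota duty = ¥21,121.75 × 21.5% = ¥4,541.18.
Line duty = ¥2,287.65 + ¥4,541.18 = ¥6,828.83.
Line 2 (1534.31, Eriovia, 3,461 units, ¥669,565.06):
Base rate for 1534.31 is 1.5% + ¥0.80/unit.
1534.31 has an FTA preferential rate, but origin Eriovia is not Seroria; base rate stands.
Duty = ¥669,565.06 × 1.5% + 3,461 × ¥0.80 = ¥12,812.28.
Total = ¥6,828.83 + ¥12,812.28 = ¥19,641.11.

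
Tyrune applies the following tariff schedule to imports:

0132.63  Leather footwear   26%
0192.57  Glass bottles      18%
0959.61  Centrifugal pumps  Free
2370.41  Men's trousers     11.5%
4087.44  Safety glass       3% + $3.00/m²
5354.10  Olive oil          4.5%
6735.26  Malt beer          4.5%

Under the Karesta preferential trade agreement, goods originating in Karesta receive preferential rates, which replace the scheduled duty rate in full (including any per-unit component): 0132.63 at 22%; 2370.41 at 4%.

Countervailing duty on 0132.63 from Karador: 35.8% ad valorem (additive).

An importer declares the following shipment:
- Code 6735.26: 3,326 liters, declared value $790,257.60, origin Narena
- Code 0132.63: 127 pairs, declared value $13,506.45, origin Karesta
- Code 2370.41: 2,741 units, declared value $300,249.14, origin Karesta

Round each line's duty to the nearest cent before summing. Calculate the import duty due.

$50,542.98

Line 1 (6735.26, Narena, 3,326 liters, $790,257.60):
Base rate for 6735.26 is 4.5%.
Duty = $790,257.60 × 4.5% = $35,561.59.
Line 2 (0132.63, Karesta, 127 pairs, $13,506.45):
Base rate for 0132.63 is 26%.
Origin Karesta qualifies under the Tyrune–Karesta agreement and 0132.63 is covered: preferential rate 22% applies instead.
The additional-duty order on 0132.63 targets Karador, not Karesta; it does not apply.
Duty = $13,506.45 × 22% = $2,971.42.
Line 3 (2370.41, Karesta, 2,741 units, $300,249.14):
Base rate for 2370.41 is 11.5%.
Origin Karesta qualifies under the Tyrune–Karesta agreement and 2370.41 is covered: preferential rate 4% applies instead.
Duty = $300,249.14 × 4% = $12,009.97.
Total = $35,561.59 + $2,971.42 + $12,009.97 = $50,542.98.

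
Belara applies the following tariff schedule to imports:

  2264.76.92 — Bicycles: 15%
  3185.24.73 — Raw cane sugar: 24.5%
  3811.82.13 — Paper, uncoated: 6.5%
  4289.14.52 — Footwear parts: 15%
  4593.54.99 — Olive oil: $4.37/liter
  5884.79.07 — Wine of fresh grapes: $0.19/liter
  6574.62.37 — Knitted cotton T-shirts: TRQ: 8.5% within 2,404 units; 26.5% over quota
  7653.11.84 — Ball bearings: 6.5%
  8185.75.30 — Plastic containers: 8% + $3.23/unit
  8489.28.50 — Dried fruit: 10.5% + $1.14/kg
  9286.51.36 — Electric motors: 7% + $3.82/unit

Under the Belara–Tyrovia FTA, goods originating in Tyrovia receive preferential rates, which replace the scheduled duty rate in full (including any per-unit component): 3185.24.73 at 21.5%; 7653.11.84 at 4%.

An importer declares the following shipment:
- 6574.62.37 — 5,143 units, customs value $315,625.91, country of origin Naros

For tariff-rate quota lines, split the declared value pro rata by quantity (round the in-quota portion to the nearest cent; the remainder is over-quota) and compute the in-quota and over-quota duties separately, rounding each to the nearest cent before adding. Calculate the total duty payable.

$57,084.84

Line 1 (6574.62.37, Naros, 5,143 units, $315,625.91):
Code 6574.62.37 is under a tariff-rate quota (threshold 2,404 units). In-quota: 2,404 units at 8.5%; over-quota: 2,739 units at 26.5%.
Pro-rata value split: in-quota = $315,625.91 × 2,404/5,143 = $147,533.48; over-quota = $315,625.91 − $147,533.48 = $168,092.43.
In-quota duty = $147,533.48 × 8.5% = $12,540.35. Over-quota duty = $168,092.43 × 26.5% = $44,544.49.
Line duty = $12,540.35 + $44,544.49 = $57,084.84.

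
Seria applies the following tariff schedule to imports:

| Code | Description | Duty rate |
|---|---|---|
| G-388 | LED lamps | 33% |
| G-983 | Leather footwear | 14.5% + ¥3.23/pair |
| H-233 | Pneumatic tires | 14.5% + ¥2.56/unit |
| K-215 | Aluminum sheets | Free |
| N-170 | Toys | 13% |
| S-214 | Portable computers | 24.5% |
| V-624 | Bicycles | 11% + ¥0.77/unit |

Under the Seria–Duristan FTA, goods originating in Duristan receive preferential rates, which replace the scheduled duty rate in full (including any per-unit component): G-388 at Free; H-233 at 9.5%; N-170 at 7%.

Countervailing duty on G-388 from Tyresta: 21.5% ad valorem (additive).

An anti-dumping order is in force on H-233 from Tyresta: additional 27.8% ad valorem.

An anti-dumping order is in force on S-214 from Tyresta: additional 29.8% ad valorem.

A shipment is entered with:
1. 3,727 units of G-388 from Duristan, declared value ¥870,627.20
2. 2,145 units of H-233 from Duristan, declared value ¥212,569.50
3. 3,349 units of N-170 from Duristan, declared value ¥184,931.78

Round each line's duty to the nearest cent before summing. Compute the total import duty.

¥33,139.32

Line 1 (G-388, Duristan, 3,727 units, ¥870,627.20):
Base rate for G-388 is 33%.
Origin Duristan qualifies under the Seria–Duristan agreement and G-388 is covered: preferential rate Free applies instead.
The additional-duty order on G-388 targets Tyresta, not Duristan; it does not apply.
Duty = ¥870,627.20 × 0% = ¥0.00.
Line 2 (H-233, Duristan, 2,145 units, ¥212,569.50):
Base rate for H-233 is 14.5% + ¥2.56/unit.
Origin Duristan qualifies under the Seria–Duristan agreement and H-233 is covered: preferential rate 9.5% applies instead.
The additional-duty order on H-233 targets Tyresta, not Duristan; it does not apply.
Duty = ¥212,569.50 × 9.5% = ¥20,194.10.
Line 3 (N-170, Duristan, 3,349 units, ¥184,931.78):
Base rate for N-170 is 13%.
Origin Duristan qualifies under the Seria–Duristan agreement and N-170 is covered: preferential rate 7% applies instead.
Duty = ¥184,931.78 × 7% = ¥12,945.22.
Total = ¥0.00 + ¥20,194.10 + ¥12,945.22 = ¥33,139.32.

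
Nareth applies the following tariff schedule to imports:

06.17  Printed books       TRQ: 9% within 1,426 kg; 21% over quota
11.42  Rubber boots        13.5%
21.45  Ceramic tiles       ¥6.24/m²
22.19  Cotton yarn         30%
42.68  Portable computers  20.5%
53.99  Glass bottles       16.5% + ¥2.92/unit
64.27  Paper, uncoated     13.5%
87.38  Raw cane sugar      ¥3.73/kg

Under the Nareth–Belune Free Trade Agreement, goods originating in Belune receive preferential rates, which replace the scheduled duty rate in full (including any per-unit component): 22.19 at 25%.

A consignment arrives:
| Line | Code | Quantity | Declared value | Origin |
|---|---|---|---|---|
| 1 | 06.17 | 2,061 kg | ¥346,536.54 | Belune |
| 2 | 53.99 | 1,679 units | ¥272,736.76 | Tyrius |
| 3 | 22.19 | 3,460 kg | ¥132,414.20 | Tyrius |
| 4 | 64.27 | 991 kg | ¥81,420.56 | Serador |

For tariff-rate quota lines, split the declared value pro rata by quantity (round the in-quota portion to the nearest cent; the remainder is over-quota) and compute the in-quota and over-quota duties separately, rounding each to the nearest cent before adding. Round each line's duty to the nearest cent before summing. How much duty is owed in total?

¥144,620.85

Line 1 (06.17, Belune, 2,061 kg, ¥346,536.54):
Code 06.17 is under a tariff-rate quota (threshold 1,426 kg). In-quota: 1,426 kg at 9%; over-quota: 635 kg at 21%.
Pro-rata value split: in-quota = ¥346,536.54 × 1,426/2,061 = ¥239,767.64; over-quota = ¥346,536.54 − ¥239,767.64 = ¥106,768.90.
In-quota duty = ¥239,767.64 × 9% = ¥21,579.09. Over-quota duty = ¥106,768.90 × 21% = ¥22,421.47.
Line duty = ¥21,579.09 + ¥22,421.47 = ¥44,000.56.
Line 2 (53.99, Tyrius, 1,679 units, ¥272,736.76):
Base rate for 53.99 is 16.5% + ¥2.92/unit.
Duty = ¥272,736.76 × 16.5% + 1,679 × ¥2.92 = ¥49,904.25.
Line 3 (22.19, Tyrius, 3,460 kg, ¥132,414.20):
Base rate for 22.19 is 30%.
22.19 has an FTA preferential rate, but origin Tyrius is not Belune; base rate stands.
Duty = ¥132,414.20 × 30% = ¥39,724.26.
Line 4 (64.27, Serador, 991 kg, ¥81,420.56):
Base rate for 64.27 is 13.5%.
Duty = ¥81,420.56 × 13.5% = ¥10,991.78.
Total = ¥44,000.56 + ¥49,904.25 + ¥39,724.26 + ¥10,991.78 = ¥144,620.85.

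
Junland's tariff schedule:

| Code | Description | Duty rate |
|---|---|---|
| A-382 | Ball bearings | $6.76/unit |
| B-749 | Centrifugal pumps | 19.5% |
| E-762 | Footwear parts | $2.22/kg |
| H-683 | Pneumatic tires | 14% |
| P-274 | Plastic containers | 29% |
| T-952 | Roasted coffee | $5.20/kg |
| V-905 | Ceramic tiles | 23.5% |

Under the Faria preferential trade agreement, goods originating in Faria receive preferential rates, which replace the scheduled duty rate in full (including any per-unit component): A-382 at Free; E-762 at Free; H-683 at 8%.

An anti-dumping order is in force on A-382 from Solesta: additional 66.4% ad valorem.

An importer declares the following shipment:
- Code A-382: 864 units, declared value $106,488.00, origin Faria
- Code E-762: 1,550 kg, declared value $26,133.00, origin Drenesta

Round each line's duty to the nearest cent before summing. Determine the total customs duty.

$3,441.00

Line 1 (A-382, Faria, 864 units, $106,488.00):
Base rate for A-382 is $6.76/unit.
Origin Faria qualifies under the Junland–Faria agreement and A-382 is covered: preferential rate Free applies instead.
The additional-duty order on A-382 targets Solesta, not Faria; it does not apply.
Duty = $106,488.00 × 0% = $0.00.
Line 2 (E-762, Drenesta, 1,550 kg, $26,133.00):
Base rate for E-762 is $2.22/kg.
E-762 has an FTA preferential rate, but origin Drenesta is not Faria; base rate stands.
Duty = 1,550 × $2.22 = $3,441.00.
Total = $0.00 + $3,441.00 = $3,441.00.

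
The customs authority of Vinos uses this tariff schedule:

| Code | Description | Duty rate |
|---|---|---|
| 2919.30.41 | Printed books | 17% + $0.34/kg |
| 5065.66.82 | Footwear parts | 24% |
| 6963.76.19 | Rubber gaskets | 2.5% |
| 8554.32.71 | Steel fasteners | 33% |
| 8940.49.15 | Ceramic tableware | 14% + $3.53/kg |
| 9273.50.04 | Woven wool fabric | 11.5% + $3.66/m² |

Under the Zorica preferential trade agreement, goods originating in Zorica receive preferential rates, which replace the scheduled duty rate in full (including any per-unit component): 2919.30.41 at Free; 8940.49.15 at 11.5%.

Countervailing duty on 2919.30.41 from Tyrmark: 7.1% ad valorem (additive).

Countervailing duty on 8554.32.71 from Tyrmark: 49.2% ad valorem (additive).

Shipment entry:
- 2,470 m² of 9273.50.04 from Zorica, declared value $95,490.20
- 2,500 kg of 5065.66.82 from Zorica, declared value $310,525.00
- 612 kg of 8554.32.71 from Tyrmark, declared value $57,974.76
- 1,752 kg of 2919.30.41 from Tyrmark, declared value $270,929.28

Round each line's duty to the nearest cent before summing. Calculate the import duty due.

$208,092.46

Line 1 (9273.50.04, Zorica, 2,470 m², $95,490.20):
Base rate for 9273.50.04 is 11.5% + $3.66/m².
Origin Zorica is the FTA partner but 9273.50.04 is not on the preference list; base rate stands.
Duty = $95,490.20 × 11.5% + 2,470 × $3.66 = $20,021.57.
Line 2 (5065.66.82, Zorica, 2,500 kg, $310,525.00):
Base rate for 5065.66.82 is 24%.
Origin Zorica is the FTA partner but 5065.66.82 is not on the preference list; base rate stands.
Duty = $310,525.00 × 24% = $74,526.00.
Line 3 (8554.32.71, Tyrmark, 612 kg, $57,974.76):
Base rate for 8554.32.71 is 33%.
Additional duty on 8554.32.71 from Tyrmark: +49.2%. Applied ad valorem rate: 33% + 49.2% = 82.2%.
Duty = $57,974.76 × 82.2% = $47,655.25.
Line 4 (2919.30.41, Tyrmark, 1,752 kg, $270,929.28):
Base rate for 2919.30.41 is 17% + $0.34/kg.
2919.30.41 has an FTA preferential rate, but origin Tyrmark is not Zorica; base rate stands.
Additional duty on 2919.30.41 from Tyrmark: +7.1%. Applied ad valorem rate: 17% + 7.1% = 24.1%.
Duty = $270,929.28 × 24.1% + 1,752 × $0.34 = $65,889.64.
Total = $20,021.57 + $74,526.00 + $47,655.25 + $65,889.64 = $208,092.46.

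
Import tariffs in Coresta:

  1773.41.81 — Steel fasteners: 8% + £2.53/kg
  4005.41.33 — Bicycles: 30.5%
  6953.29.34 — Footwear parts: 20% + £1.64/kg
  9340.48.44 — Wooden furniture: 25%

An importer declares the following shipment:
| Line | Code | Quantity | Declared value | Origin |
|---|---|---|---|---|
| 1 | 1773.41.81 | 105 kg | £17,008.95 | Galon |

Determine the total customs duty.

Line 1 (1773.41.81, Galon, 105 kg, £17,008.95):
Base rate for 1773.41.81 is 8% + £2.53/kg.
Duty = £17,008.95 × 8% + 105 × £2.53 = £1,626.37.

£1,626.37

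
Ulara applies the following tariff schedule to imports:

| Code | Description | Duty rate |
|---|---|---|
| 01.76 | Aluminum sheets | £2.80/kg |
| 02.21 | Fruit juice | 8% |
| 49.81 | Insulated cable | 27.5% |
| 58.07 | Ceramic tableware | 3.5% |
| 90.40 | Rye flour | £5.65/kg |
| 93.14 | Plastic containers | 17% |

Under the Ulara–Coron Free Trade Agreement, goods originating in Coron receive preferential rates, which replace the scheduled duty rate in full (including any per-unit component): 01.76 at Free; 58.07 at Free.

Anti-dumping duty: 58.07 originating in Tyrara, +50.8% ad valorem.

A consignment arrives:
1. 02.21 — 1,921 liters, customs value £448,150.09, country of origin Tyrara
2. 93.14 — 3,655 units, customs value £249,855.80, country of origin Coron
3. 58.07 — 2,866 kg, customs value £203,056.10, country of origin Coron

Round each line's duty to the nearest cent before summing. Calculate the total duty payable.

£78,327.50

Line 1 (02.21, Tyrara, 1,921 liters, £448,150.09):
Base rate for 02.21 is 8%.
Duty = £448,150.09 × 8% = £35,852.01.
Line 2 (93.14, Coron, 3,655 units, £249,855.80):
Base rate for 93.14 is 17%.
Origin Coron is the FTA partner but 93.14 is not on the preference list; base rate stands.
Duty = £249,855.80 × 17% = £42,475.49.
Line 3 (58.07, Coron, 2,866 kg, £203,056.10):
Base rate for 58.07 is 3.5%.
Origin Coron qualifies under the Ulara–Coron agreement and 58.07 is covered: preferential rate Free applies instead.
The additional-duty order on 58.07 targets Tyrara, not Coron; it does not apply.
Duty = £203,056.10 × 0% = £0.00.
Total = £35,852.01 + £42,475.49 + £0.00 = £78,327.50.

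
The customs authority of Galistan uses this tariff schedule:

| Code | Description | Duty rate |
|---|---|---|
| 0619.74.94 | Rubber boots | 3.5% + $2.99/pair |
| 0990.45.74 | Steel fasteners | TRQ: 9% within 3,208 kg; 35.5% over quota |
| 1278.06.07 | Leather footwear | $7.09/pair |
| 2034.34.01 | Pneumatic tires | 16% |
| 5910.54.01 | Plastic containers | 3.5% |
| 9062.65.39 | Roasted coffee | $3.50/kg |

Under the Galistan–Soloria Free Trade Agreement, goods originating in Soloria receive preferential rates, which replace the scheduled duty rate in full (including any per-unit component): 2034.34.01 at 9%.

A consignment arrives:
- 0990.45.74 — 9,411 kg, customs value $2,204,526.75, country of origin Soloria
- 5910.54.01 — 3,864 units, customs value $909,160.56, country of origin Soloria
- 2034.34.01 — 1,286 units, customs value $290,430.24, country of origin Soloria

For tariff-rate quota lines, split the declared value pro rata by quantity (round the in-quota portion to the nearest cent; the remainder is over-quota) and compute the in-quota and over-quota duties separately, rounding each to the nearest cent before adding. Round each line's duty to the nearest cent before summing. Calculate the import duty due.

Line 1 (0990.45.74, Soloria, 9,411 kg, $2,204,526.75):
Code 0990.45.74 is under a tariff-rate quota (threshold 3,208 kg). In-quota: 3,208 kg at 9%; over-quota: 6,203 kg at 35.5%.
Pro-rata value split: in-quota = $2,204,526.75 × 3,208/9,411 = $751,474.00; over-quota = $2,204,526.75 − $751,474.00 = $1,453,052.75.
In-quota duty = $751,474.00 × 9% = $67,632.66. Over-quota duty = $1,453,052.75 × 35.5% = $515,833.73.
Line duty = $67,632.66 + $515,833.73 = $583,466.39.
Line 2 (5910.54.01, Soloria, 3,864 units, $909,160.56):
Base rate for 5910.54.01 is 3.5%.
Origin Soloria is the FTA partner but 5910.54.01 is not on the preference list; base rate stands.
Duty = $909,160.56 × 3.5% = $31,820.62.
Line 3 (2034.34.01, Soloria, 1,286 units, $290,430.24):
Base rate for 2034.34.01 is 16%.
Origin Soloria qualifies under the Galistan–Soloria agreement and 2034.34.01 is covered: preferential rate 9% applies instead.
Duty = $290,430.24 × 9% = $26,138.72.
Total = $583,466.39 + $31,820.62 + $26,138.72 = $641,425.73.

$641,425.73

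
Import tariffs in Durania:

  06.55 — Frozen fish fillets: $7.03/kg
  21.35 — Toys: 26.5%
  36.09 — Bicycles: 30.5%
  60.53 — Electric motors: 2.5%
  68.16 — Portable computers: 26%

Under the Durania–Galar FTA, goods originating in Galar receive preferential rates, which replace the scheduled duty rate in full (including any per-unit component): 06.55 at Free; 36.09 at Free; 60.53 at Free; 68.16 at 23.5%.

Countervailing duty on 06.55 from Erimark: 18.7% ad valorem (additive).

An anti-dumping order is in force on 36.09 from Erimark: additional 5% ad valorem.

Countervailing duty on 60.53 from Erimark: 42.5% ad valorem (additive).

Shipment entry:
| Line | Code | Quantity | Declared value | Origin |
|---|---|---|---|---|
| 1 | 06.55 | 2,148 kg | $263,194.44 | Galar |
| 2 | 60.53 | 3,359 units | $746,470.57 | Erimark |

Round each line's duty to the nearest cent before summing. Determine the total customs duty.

$335,911.76

Line 1 (06.55, Galar, 2,148 kg, $263,194.44):
Base rate for 06.55 is $7.03/kg.
Origin Galar qualifies under the Durania–Galar agreement and 06.55 is covered: preferential rate Free applies instead.
The additional-duty order on 06.55 targets Erimark, not Galar; it does not apply.
Duty = $263,194.44 × 0% = $0.00.
Line 2 (60.53, Erimark, 3,359 units, $746,470.57):
Base rate for 60.53 is 2.5%.
60.53 has an FTA preferential rate, but origin Erimark is not Galar; base rate stands.
Additional duty on 60.53 from Erimark: +42.5%. Applied ad valorem rate: 2.5% + 42.5% = 45%.
Duty = $746,470.57 × 45% = $335,911.76.
Total = $0.00 + $335,911.76 = $335,911.76.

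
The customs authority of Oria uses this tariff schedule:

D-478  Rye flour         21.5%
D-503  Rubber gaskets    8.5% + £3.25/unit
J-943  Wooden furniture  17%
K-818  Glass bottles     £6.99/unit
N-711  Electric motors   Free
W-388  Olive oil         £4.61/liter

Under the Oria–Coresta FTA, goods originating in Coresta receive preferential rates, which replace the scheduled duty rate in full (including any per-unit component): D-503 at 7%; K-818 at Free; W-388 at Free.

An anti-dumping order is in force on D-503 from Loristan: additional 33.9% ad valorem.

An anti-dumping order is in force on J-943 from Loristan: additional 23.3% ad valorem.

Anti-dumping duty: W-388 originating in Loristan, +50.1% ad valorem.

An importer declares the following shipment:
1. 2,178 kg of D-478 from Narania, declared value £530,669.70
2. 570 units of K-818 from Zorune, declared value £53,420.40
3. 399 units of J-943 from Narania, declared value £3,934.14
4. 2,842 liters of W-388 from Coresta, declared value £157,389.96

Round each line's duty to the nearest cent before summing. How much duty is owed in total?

Line 1 (D-478, Narania, 2,178 kg, £530,669.70):
Base rate for D-478 is 21.5%.
Duty = £530,669.70 × 21.5% = £114,093.99.
Line 2 (K-818, Zorune, 570 units, £53,420.40):
Base rate for K-818 is £6.99/unit.
K-818 has an FTA preferential rate, but origin Zorune is not Coresta; base rate stands.
Duty = 570 × £6.99 = £3,984.30.
Line 3 (J-943, Narania, 399 units, £3,934.14):
Base rate for J-943 is 17%.
The additional-duty order on J-943 targets Loristan, not Narania; it does not apply.
Duty = £3,934.14 × 17% = £668.80.
Line 4 (W-388, Coresta, 2,842 liters, £157,389.96):
Base rate for W-388 is £4.61/liter.
Origin Coresta qualifies under the Oria–Coresta agreement and W-388 is covered: preferential rate Free applies instead.
The additional-duty order on W-388 targets Loristan, not Coresta; it does not apply.
Duty = £157,389.96 × 0% = £0.00.
Total = £114,093.99 + £3,984.30 + £668.80 + £0.00 = £118,747.09.

£118,747.09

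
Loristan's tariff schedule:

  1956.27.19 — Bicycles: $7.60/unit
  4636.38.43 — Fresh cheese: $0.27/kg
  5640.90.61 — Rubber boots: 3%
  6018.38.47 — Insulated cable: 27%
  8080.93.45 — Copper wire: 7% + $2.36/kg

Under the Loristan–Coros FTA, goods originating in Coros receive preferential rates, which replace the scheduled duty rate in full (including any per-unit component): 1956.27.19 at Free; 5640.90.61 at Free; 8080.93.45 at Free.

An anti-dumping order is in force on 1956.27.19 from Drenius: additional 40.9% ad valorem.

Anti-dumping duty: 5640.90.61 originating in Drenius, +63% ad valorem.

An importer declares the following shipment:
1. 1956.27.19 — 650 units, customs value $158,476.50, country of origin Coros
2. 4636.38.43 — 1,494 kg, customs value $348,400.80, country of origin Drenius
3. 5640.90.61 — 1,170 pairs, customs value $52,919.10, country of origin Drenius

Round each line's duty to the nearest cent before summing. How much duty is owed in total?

$35,329.99

Line 1 (1956.27.19, Coros, 650 units, $158,476.50):
Base rate for 1956.27.19 is $7.60/unit.
Origin Coros qualifies under the Loristan–Coros agreement and 1956.27.19 is covered: preferential rate Free applies instead.
The additional-duty order on 1956.27.19 targets Drenius, not Coros; it does not apply.
Duty = $158,476.50 × 0% = $0.00.
Line 2 (4636.38.43, Drenius, 1,494 kg, $348,400.80):
Base rate for 4636.38.43 is $0.27/kg.
Duty = 1,494 × $0.27 = $403.38.
Line 3 (5640.90.61, Drenius, 1,170 pairs, $52,919.10):
Base rate for 5640.90.61 is 3%.
5640.90.61 has an FTA preferential rate, but origin Drenius is not Coros; base rate stands.
Additional duty on 5640.90.61 from Drenius: +63%. Applied ad valorem rate: 3% + 63% = 66%.
Duty = $52,919.10 × 66% = $34,926.61.
Total = $0.00 + $403.38 + $34,926.61 = $35,329.99.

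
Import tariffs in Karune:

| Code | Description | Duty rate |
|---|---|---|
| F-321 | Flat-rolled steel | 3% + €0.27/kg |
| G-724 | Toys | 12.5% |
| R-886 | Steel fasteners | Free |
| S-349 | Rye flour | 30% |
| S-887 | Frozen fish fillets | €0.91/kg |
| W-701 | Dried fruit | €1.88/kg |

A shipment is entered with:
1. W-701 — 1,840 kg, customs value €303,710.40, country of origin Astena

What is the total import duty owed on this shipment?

Line 1 (W-701, Astena, 1,840 kg, €303,710.40):
Base rate for W-701 is €1.88/kg.
Duty = 1,840 × €1.88 = €3,459.20.

€3,459.20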